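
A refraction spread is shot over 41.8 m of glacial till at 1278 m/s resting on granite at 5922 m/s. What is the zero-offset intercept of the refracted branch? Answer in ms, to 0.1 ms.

tᵢ = 2h·√(V₂²−V₁²)/(V₁V₂).
√(V₂²−V₁²) = √(5922²−1278²) = 5782.5 m/s.
tᵢ = 2·41.8·5782.5/(1278·5922) = 0.06387 s.

63.9 ms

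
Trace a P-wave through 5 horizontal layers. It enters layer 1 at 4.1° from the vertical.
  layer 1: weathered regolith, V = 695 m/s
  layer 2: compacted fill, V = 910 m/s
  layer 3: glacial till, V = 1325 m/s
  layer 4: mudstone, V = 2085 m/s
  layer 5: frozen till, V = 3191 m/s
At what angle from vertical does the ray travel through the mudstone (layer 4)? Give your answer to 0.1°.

Ray parameter p = sin 4.1° / 695 = 1.0287e-04 s/m.
sin θ_4 = p·V_4 = 1.0287e-04 × 2085 = 0.2145.
θ_4 = 12.39° from the vertical.

12.4°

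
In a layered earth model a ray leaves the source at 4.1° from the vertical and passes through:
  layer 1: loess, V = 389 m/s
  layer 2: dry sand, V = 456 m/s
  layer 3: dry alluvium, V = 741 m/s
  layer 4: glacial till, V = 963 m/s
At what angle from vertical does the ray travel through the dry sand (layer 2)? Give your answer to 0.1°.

Ray parameter p = sin 4.1° / 389 = 1.8380e-04 s/m.
sin θ_2 = p·V_2 = 1.8380e-04 × 456 = 0.0838.
θ_2 = arcsin 0.0838 = 4.81°.

4.8°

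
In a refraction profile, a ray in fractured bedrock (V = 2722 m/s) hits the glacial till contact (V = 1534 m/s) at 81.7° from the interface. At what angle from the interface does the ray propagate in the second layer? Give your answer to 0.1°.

Convert to the normal: θ₁ = 90° − 81.7° = 8.3°.
Snell's law: sin θ₂ = (V₂/V₁)·sin θ₁ = (1534/2722)·sin 8.3° = 0.0814.
θ₂ = arcsin 0.0814 = 4.67° from the normal.
From the interface: 90° − 4.67° = 85.33°.

85.3°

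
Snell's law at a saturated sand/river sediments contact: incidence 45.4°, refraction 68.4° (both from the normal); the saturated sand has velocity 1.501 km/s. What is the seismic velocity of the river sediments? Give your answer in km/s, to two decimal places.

sin 45.4° = 0.7120; sin 68.4° = 0.9298.
V₂ = V₁·(sin θ₂/sin θ₁) = 1.501·(0.9298/0.7120) = 1.96 km/s.

1.96 km/s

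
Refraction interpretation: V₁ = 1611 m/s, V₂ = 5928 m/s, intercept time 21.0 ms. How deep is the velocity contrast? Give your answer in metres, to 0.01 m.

17.58 m

θ_c = arcsin(1611/5928) = 15.77°; cos θ_c = 0.9624.
tᵢ = 2h cos θ_c/V₁ ⇒ h = tᵢ·V₁/(2 cos θ_c) = 0.021·1611/(2·0.9624) = 17.58 m.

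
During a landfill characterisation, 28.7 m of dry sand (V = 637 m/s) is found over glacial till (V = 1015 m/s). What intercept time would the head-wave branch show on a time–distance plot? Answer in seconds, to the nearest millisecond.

θ_c = arcsin(V₁/V₂) = arcsin(637/1015) = 38.87°; cos θ_c = 0.7785.
tᵢ = 2h·cos θ_c / V₁ = 2·28.7·0.7785 / 637 = 0.07015 s.

0.070 s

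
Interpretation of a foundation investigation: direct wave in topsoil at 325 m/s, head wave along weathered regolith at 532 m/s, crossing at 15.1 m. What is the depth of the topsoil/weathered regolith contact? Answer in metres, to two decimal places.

3.71 m

h = (x_cross/2)·√((V₂−V₁)/(V₂+V₁)).
(V₂−V₁)/(V₂+V₁) = (532−325)/(532+325) = 0.2415; √ = 0.4915.
h = (15.1/2)·0.4915 = 3.71 m.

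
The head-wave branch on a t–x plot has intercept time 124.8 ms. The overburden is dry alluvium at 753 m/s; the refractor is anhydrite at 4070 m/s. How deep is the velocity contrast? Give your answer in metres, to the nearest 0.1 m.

h = tᵢ·V₁·V₂ / (2·√(V₂²−V₁²)).
√(V₂²−V₁²) = √(4070² − 753²) = 3999.7 m/s.
h = 0.1248 s × 753 × 4070 / (2 × 3999.7) = 47.81 m.

47.8 m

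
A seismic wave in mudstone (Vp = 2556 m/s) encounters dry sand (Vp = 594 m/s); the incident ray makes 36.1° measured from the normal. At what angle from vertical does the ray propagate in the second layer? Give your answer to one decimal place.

sin θ₁/V₁ = sin θ₂/V₂ ⇒ sin θ₂ = 594·sin 36.1°/2556 = 594·0.5892/2556 = 0.1369.
θ₂ = arcsin 0.1369 = 7.87° from the normal.

7.9°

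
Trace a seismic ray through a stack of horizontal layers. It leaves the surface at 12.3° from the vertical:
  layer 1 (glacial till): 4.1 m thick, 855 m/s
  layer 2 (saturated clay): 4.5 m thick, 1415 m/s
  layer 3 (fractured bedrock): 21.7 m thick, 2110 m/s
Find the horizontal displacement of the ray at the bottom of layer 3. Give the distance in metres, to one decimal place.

Ray parameter p = sin 12.3° / 855 m/s = 2.4916e-04 s/m.
Layer 1: θ = 12.30°; offset = 4.1·tan 12.30° = 0.894 m.
Layer 2: sin θ = p·1415 = 0.3526 → θ = 20.64°; offset = 4.5·tan 20.64° = 1.695 m.
Layer 3: sin θ = p·2110 = 0.5257 → θ = 31.72°; offset = 21.7·tan 31.72° = 13.411 m.
Summing the layer offsets gives 16.000 m.

16.0 m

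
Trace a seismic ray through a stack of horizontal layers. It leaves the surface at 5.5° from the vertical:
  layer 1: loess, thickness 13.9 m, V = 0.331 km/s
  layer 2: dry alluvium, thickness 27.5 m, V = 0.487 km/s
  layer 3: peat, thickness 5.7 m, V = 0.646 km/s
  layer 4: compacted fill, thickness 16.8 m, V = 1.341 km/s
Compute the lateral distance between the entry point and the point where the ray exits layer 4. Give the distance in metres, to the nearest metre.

13 m

p = sin θ₁/V₁ = sin 5.5°/0.331 = 2.8956e-01 s/km is conserved through the stack.
Layer 1: θ = 5.50°; offset = 13.9·tan 5.50° = 1.338 m.
Layer 2: sin θ = p·0.487 = 0.1410 → θ = 8.11°; offset = 27.5·tan 8.11° = 3.917 m.
Layer 3: sin θ = p·0.646 = 0.1871 → θ = 10.78°; offset = 5.7·tan 10.78° = 1.085 m.
Layer 4: sin θ = p·1.341 = 0.3883 → θ = 22.85°; offset = 16.8·tan 22.85° = 7.079 m.
Total horizontal offset = 13.420 m.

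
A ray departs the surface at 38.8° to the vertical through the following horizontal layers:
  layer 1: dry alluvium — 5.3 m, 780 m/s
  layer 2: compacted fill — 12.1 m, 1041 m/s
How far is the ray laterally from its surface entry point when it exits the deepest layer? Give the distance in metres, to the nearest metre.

Ray parameter p = sin 38.8° / 780 m/s = 8.0334e-04 s/m.
Layer 1: θ = 38.80°; offset = 5.3·tan 38.80° = 4.261 m.
Layer 2: sin θ = p·1041 = 0.8363 → θ = 56.75°; offset = 12.1·tan 56.75° = 18.455 m.
Summing the layer offsets gives 22.716 m.

23 m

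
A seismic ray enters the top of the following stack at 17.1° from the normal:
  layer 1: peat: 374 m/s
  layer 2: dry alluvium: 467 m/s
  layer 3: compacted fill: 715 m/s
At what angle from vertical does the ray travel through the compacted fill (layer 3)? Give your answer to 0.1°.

Ray parameter p = sin 17.1° / 374 = 7.8620e-04 s/m.
sin θ_3 = p·V_3 = 7.8620e-04 × 715 = 0.5621.
θ_3 = 34.20° from the vertical.

34.2°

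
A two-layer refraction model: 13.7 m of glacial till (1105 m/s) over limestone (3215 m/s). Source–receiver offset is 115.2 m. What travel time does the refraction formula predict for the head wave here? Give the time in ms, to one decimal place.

θ_c = arcsin(V₁/V₂) = arcsin(1105/3215) = 20.10°, cos θ_c = 0.9391.
Intercept time tᵢ = 2h cos θ_c / V₁ = 2·13.7·0.9391/1105 = 0.02329 s.
t = x/V₂ + tᵢ = 115.2/3215 + 0.02329 = 0.05912 s.

59.1 ms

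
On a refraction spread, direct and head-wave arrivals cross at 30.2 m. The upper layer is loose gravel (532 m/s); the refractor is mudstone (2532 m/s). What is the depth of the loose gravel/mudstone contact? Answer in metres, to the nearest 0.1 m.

12.2 m

h = (x_cross/2)·√((V₂−V₁)/(V₂+V₁)).
(V₂−V₁)/(V₂+V₁) = (2532−532)/(2532+532) = 0.6527; √ = 0.8079.
h = (30.2/2)·0.8079 = 12.20 m.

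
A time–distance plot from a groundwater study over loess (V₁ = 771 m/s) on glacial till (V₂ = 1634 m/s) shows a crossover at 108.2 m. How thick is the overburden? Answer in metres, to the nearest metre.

x_cross = 2h·√((V₂+V₁)/(V₂−V₁)) → h = x_cross / (2·√((V₂+V₁)/(V₂−V₁))).
√((V₂+V₁)/(V₂−V₁)) = √((1634+771)/(1634−771)) = 1.6694.
h = 108.2 / (2·1.6694) = 32.41 m.

32 m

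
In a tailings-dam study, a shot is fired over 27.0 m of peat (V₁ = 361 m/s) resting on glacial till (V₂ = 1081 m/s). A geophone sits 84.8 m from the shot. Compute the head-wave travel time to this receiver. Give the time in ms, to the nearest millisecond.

t = x/V₂ + 2h·√(V₂²−V₁²)/(V₁V₂).
√(V₂²−V₁²) = √(1081²−361²) = 1018.9 m/s; delay term = 2·27.0·1018.9/(361·1081) = 0.14100 s.
t = 84.8/1081 + 0.14100 = 0.21944 s.

219 ms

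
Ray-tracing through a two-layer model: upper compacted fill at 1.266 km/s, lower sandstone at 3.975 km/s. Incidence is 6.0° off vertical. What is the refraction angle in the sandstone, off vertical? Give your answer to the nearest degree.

19°

Snell's law: sin θ₂ = (V₂/V₁)·sin θ₁ = (3.975/1.266)·sin 6.0° = 0.3282.
θ₂ = sin⁻¹(0.3282) = 19.16° (from vertical).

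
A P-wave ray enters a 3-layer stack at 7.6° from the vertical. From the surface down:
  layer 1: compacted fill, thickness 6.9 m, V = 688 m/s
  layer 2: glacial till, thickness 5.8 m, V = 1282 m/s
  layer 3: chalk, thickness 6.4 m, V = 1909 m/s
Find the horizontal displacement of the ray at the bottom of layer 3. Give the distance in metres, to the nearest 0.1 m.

Ray parameter p = sin 7.6° / 688 m/s = 1.9223e-04 s/m.
Layer 1: θ = 7.60°; offset = 6.9·tan 7.60° = 0.921 m.
Layer 2: sin θ = p·1282 = 0.2464 → θ = 14.27°; offset = 5.8·tan 14.27° = 1.475 m.
Layer 3: sin θ = p·1909 = 0.3670 → θ = 21.53°; offset = 6.4·tan 21.53° = 2.525 m.
Σ offsets = 4.920 m.

4.9 m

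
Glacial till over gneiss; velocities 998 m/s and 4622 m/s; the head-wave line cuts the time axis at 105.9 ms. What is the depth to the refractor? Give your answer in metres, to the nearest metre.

θ_c = arcsin(998/4622) = 12.47°; cos θ_c = 0.9764.
tᵢ = 2h cos θ_c/V₁ ⇒ h = tᵢ·V₁/(2 cos θ_c) = 0.1059·998/(2·0.9764) = 54.12 m.

54 m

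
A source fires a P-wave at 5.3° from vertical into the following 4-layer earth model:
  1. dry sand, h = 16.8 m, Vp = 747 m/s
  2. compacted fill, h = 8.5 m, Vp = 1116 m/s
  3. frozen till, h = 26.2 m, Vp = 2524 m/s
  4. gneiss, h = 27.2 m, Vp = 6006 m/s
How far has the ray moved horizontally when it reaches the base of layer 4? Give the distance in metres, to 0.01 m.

p = sin θ₁/V₁ = sin 5.3°/747 = 1.2366e-04 s/m is conserved through the stack.
Layer 1: θ = 5.30°; offset = 16.8·tan 5.30° = 1.5585 m.
Layer 2: sin θ = p·1116 = 0.1380 → θ = 7.93°; offset = 8.5·tan 7.93° = 1.1843 m.
Layer 3: sin θ = p·2524 = 0.3121 → θ = 18.19°; offset = 26.2·tan 18.19° = 8.6071 m.
Layer 4: sin θ = p·6006 = 0.7427 → θ = 47.96°; offset = 27.2·tan 47.96° = 30.1660 m.
Summing the layer offsets gives 41.5159 m.

41.52 m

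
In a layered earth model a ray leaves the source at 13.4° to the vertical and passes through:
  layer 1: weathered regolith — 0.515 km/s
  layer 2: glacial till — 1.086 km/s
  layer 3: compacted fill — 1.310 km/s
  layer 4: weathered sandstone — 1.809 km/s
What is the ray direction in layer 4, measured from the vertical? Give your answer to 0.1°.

54.5°

Snell's law across each interface conserves sin θ / V, so sin θ_4 = V_4·sin θ₁/V₁.
sin θ_4 = 1.809 × sin 13.4° / 0.515 = 0.8140.
θ_4 = arcsin 0.8140 = 54.49°.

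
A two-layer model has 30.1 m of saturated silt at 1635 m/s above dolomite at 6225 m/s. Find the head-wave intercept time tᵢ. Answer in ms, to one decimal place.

35.5 ms

θ_c = arcsin(V₁/V₂) = arcsin(1635/6225) = 15.23°; cos θ_c = 0.9649.
tᵢ = 2h·cos θ_c / V₁ = 2·30.1·0.9649 / 1635 = 0.03553 s.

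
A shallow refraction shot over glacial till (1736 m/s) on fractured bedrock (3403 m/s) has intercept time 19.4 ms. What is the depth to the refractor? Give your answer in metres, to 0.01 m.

h = tᵢ·V₁·V₂ / (2·√(V₂²−V₁²)).
√(V₂²−V₁²) = √(3403² − 1736²) = 2926.9 m/s.
h = 0.0194 s × 1736 × 3403 / (2 × 2926.9) = 19.58 m.

19.58 m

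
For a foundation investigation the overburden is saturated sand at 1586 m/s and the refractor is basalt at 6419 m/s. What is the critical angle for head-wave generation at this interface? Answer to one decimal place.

At critical incidence the refracted ray runs along the interface (θ₂ = 90°), so sin θ_c = V₁/V₂.
θ_c = arcsin(1586/6419) = arcsin 0.2471 = 14.30°.

14.3°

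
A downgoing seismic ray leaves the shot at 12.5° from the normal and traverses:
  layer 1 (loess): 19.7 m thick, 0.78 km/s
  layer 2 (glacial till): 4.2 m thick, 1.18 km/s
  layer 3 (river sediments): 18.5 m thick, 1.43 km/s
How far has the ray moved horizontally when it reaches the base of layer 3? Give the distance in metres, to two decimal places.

Ray parameter p = sin 12.5° / 0.78 km/s = 2.7749e-01 s/km.
Layer 1: θ = 12.50°; offset = 19.7·tan 12.50° = 4.3674 m.
Layer 2: sin θ = p·1.18 = 0.3274 → θ = 19.11°; offset = 4.2·tan 19.11° = 1.4555 m.
Layer 3: sin θ = p·1.43 = 0.3968 → θ = 23.38°; offset = 18.5·tan 23.38° = 7.9975 m.
Σ offsets = 13.8203 m.

13.82 m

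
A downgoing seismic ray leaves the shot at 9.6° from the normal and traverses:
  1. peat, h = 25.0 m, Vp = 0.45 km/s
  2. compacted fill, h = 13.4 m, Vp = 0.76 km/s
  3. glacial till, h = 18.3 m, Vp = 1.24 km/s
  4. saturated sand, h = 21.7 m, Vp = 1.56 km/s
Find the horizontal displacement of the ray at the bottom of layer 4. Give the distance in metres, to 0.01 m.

33.01 m

Apply Snell's law at each interface; in layer i the horizontal offset is hᵢ·tan θᵢ.
Layer 1: θ = 9.60°; offset = 25.0·tan 9.60° = 4.2284 m.
Layer 2: sin θ = 0.76·sin 9.6°/0.45 = 0.2817, θ = 16.36°; offset = 13.4·tan 16.36° = 3.9334 m.
Layer 3: sin θ = 1.24·sin 9.6°/0.45 = 0.4595, θ = 27.36°; offset = 18.3·tan 27.36° = 9.4686 m.
Layer 4: sin θ = 1.56·sin 9.6°/0.45 = 0.5781, θ = 35.32°; offset = 21.7·tan 35.32° = 15.3754 m.
Total horizontal offset = 33.0058 m.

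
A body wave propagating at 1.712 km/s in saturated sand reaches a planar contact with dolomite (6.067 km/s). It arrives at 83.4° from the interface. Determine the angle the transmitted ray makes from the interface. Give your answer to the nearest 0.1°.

66.0°

Convert to the normal: θ₁ = 90° − 83.4° = 6.6°.
Snell's law: sin θ₂ = (V₂/V₁)·sin θ₁ = (6.067/1.712)·sin 6.6° = 0.4073.
θ₂ = sin⁻¹(0.4073) = 24.04° (from vertical).
From the interface: 90° − 24.04° = 65.96°.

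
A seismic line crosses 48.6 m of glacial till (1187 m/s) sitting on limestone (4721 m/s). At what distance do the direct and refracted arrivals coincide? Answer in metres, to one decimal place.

x_cross = 2h·√((V₂+V₁)/(V₂−V₁)).
(V₂+V₁)/(V₂−V₁) = (4721+1187)/(4721−1187) = 1.6718; √ = 1.2930.
x_cross = 2·48.6·1.2930 = 125.68 m.

125.7 m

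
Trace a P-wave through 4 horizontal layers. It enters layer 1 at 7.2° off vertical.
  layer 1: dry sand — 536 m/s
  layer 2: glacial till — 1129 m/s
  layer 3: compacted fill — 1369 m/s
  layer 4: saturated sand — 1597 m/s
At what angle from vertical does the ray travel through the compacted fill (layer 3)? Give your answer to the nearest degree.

19°

Snell's law across each interface conserves sin θ / V, so sin θ_3 = V_3·sin θ₁/V₁.
sin θ_3 = 1369 × sin 7.2° / 536 = 0.3201.
θ_3 = arcsin 0.3201 = 18.67°.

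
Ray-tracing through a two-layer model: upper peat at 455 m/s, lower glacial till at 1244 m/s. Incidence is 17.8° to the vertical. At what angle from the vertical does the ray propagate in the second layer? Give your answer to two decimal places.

sin θ₁/V₁ = sin θ₂/V₂ ⇒ sin θ₂ = 1244·sin 17.8°/455 = 1244·0.3057/455 = 0.8358.
θ₂ = sin⁻¹(0.8358) = 56.70° (from vertical).

56.70°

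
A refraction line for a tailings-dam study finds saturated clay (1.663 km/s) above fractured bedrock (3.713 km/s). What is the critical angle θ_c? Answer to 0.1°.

26.6°

At critical incidence the refracted ray runs along the interface (θ₂ = 90°), so sin θ_c = V₁/V₂.
θ_c = arcsin(1.663/3.713) = arcsin 0.4479 = 26.61°.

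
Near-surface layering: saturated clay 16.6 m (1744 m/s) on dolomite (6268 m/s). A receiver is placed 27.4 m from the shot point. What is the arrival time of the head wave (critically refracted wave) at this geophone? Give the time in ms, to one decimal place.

22.7 ms

θ_c = arcsin(V₁/V₂) = arcsin(1744/6268) = 16.16°, cos θ_c = 0.9605.
Intercept time tᵢ = 2h cos θ_c / V₁ = 2·16.6·0.9605/1744 = 0.01828 s.
t = x/V₂ + tᵢ = 27.4/6268 + 0.01828 = 0.02266 s.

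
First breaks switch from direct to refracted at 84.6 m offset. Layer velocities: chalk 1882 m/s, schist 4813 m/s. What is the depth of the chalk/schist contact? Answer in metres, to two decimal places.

27.99 m

h = (x_cross/2)·√((V₂−V₁)/(V₂+V₁)).
(V₂−V₁)/(V₂+V₁) = (4813−1882)/(4813+1882) = 0.4378; √ = 0.6617.
h = (84.6/2)·0.6617 = 27.99 m.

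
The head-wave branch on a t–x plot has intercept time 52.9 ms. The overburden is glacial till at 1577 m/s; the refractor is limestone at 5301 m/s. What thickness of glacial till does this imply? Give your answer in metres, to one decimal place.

43.7 m

h = tᵢ·V₁·V₂ / (2·√(V₂²−V₁²)).
√(V₂²−V₁²) = √(5301² − 1577²) = 5061.0 m/s.
h = 0.0529 s × 1577 × 5301 / (2 × 5061.0) = 43.69 m.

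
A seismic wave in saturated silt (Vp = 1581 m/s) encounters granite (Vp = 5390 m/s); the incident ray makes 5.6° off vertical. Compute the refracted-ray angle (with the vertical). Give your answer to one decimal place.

19.4°

sin θ₁/V₁ = sin θ₂/V₂ ⇒ sin θ₂ = 5390·sin 5.6°/1581 = 5390·0.0976/1581 = 0.3327.
θ₂ = sin⁻¹(0.3327) = 19.43° (from vertical).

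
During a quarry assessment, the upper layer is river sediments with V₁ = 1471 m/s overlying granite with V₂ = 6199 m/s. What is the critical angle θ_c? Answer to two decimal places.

13.73°

At critical incidence the refracted ray runs along the interface (θ₂ = 90°), so sin θ_c = V₁/V₂.
θ_c = arcsin(1471/6199) = arcsin 0.2373 = 13.73°.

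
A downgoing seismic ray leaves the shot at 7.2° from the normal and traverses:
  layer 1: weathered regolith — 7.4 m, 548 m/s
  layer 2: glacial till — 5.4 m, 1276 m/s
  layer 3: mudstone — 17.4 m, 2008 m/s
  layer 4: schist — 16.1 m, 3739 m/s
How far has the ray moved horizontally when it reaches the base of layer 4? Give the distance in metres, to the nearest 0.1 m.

38.1 m

Ray parameter p = sin 7.2° / 548 m/s = 2.2871e-04 s/m.
Layer 1: θ = 7.20°; offset = 7.4·tan 7.20° = 0.935 m.
Layer 2: sin θ = p·1276 = 0.2918 → θ = 16.97°; offset = 5.4·tan 16.97° = 1.648 m.
Layer 3: sin θ = p·2008 = 0.4593 → θ = 27.34°; offset = 17.4·tan 27.34° = 8.996 m.
Layer 4: sin θ = p·3739 = 0.8551 → θ = 58.78°; offset = 16.1·tan 58.78° = 26.559 m.
Total horizontal offset = 38.137 m.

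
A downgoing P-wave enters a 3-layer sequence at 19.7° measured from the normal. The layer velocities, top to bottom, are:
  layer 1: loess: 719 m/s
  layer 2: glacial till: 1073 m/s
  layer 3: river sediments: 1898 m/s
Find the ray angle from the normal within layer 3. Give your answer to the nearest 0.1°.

Ray parameter p = sin 19.7° / 719 = 4.6884e-04 s/m.
sin θ_3 = p·V_3 = 4.6884e-04 × 1898 = 0.8899.
θ_3 = 62.86° from the vertical.

62.9°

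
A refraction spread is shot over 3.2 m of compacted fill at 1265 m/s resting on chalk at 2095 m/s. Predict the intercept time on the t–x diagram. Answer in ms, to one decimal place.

tᵢ = 2h·√(V₂²−V₁²)/(V₁V₂).
√(V₂²−V₁²) = √(2095²−1265²) = 1670.0 m/s.
tᵢ = 2·3.2·1670.0/(1265·2095) = 0.00403 s.

4.0 ms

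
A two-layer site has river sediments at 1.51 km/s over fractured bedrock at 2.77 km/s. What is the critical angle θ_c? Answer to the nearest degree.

33°

At critical incidence the refracted ray runs along the interface (θ₂ = 90°), so sin θ_c = V₁/V₂.
θ_c = arcsin(1.51/2.77) = arcsin 0.5451 = 33.03°.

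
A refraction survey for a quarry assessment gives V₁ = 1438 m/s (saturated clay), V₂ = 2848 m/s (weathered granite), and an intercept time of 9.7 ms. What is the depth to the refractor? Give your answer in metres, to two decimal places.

θ_c = arcsin(1438/2848) = 30.33°; cos θ_c = 0.8632.
tᵢ = 2h cos θ_c/V₁ ⇒ h = tᵢ·V₁/(2 cos θ_c) = 0.0097·1438/(2·0.8632) = 8.08 m.

8.08 m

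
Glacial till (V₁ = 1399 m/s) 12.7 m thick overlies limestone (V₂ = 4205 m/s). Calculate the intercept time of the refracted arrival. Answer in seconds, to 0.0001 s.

θ_c = arcsin(V₁/V₂) = arcsin(1399/4205) = 19.43°; cos θ_c = 0.9430.
tᵢ = 2h·cos θ_c / V₁ = 2·12.7·0.9430 / 1399 = 0.01712 s.

0.0171 s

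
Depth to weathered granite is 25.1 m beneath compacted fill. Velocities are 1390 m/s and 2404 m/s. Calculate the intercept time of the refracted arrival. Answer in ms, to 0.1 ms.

29.5 ms

θ_c = arcsin(V₁/V₂) = arcsin(1390/2404) = 35.32°; cos θ_c = 0.8159.
tᵢ = 2h·cos θ_c / V₁ = 2·25.1·0.8159 / 1390 = 0.02947 s.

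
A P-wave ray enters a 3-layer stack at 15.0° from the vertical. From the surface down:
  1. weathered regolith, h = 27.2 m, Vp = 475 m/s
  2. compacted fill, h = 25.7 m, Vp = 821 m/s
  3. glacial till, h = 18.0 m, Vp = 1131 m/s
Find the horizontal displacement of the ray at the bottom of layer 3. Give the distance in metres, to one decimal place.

34.2 m

p = sin θ₁/V₁ = sin 15.0°/475 = 5.4488e-04 s/m is conserved through the stack.
Layer 1: θ = 15.00°; offset = 27.2·tan 15.00° = 7.288 m.
Layer 2: sin θ = p·821 = 0.4473 → θ = 26.57°; offset = 25.7·tan 26.57° = 12.855 m.
Layer 3: sin θ = p·1131 = 0.6163 → θ = 38.04°; offset = 18.0·tan 38.04° = 14.085 m.
Summing the layer offsets gives 34.228 m.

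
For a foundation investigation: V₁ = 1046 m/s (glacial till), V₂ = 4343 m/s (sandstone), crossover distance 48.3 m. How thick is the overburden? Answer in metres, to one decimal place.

18.9 m

x_cross = 2h·√((V₂+V₁)/(V₂−V₁)) → h = x_cross / (2·√((V₂+V₁)/(V₂−V₁))).
√((V₂+V₁)/(V₂−V₁)) = √((4343+1046)/(4343−1046)) = 1.2785.
h = 48.3 / (2·1.2785) = 18.89 m.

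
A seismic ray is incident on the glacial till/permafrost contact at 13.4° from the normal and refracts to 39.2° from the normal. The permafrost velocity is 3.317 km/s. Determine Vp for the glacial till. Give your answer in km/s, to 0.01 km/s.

1.22 km/s

Snell's law: sin 13.4°/V₁ = sin 39.2°/V₂.
V₁ = V₂·sin 13.4°/sin 39.2° = 3.317 × 0.3667 = 1.22 km/s.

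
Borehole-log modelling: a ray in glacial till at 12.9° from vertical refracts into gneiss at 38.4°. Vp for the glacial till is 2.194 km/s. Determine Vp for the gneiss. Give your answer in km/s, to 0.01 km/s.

6.10 km/s

sin 12.9° = 0.2233; sin 38.4° = 0.6211.
V₂ = V₁·(sin θ₂/sin θ₁) = 2.194·(0.6211/0.2233) = 6.10 km/s.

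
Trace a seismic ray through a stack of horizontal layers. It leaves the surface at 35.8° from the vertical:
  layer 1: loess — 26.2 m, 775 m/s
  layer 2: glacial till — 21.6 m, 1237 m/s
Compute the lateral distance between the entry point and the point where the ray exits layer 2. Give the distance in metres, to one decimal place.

75.2 m

Ray parameter p = sin 35.8° / 775 m/s = 7.5478e-04 s/m.
Layer 1: θ = 35.80°; offset = 26.2·tan 35.80° = 18.896 m.
Layer 2: sin θ = p·1237 = 0.9337 → θ = 69.01°; offset = 21.6·tan 69.01° = 56.311 m.
Σ offsets = 75.207 m.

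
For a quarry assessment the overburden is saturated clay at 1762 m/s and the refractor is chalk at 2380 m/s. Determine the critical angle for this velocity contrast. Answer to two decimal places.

47.76°

Critical incidence: sin θ_c = V₁/V₂ = 1762/2380 = 0.7403.
θ_c = arcsin 0.7403 = 47.76°.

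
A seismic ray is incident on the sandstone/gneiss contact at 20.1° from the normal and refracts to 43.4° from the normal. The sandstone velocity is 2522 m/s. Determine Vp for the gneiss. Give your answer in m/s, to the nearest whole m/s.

Snell's law: sin 20.1°/V₁ = sin 43.4°/V₂.
V₂ = V₁·sin 43.4°/sin 20.1° = 2522 × 1.9993 = 5042.30 m/s.

5042 m/s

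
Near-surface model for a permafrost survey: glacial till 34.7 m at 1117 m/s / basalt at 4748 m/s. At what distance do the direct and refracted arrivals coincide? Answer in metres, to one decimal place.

x_cross = 2h·√((V₂+V₁)/(V₂−V₁)).
(V₂+V₁)/(V₂−V₁) = (4748+1117)/(4748−1117) = 1.6153; √ = 1.2709.
x_cross = 2·34.7·1.2709 = 88.20 m.

88.2 m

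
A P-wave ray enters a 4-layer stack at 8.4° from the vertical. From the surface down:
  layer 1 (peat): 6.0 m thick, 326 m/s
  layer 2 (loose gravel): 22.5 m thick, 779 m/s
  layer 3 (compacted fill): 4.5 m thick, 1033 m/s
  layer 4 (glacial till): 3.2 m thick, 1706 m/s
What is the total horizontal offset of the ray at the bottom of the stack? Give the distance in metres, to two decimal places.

Apply Snell's law at each interface; in layer i the horizontal offset is hᵢ·tan θᵢ.
Layer 1: θ = 8.40°; offset = 6.0·tan 8.40° = 0.8860 m.
Layer 2: sin θ = 779·sin 8.4°/326 = 0.3491, θ = 20.43°; offset = 22.5·tan 20.43° = 8.3814 m.
Layer 3: sin θ = 1033·sin 8.4°/326 = 0.4629, θ = 27.57°; offset = 4.5·tan 27.57° = 2.3500 m.
Layer 4: sin θ = 1706·sin 8.4°/326 = 0.7645, θ = 49.86°; offset = 3.2·tan 49.86° = 3.7947 m.
Summing the layer offsets gives 15.4121 m.

15.41 m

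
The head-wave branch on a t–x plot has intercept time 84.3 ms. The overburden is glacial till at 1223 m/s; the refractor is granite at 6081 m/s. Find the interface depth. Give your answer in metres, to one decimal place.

52.6 m

θ_c = arcsin(1223/6081) = 11.60°; cos θ_c = 0.9796.
tᵢ = 2h cos θ_c/V₁ ⇒ h = tᵢ·V₁/(2 cos θ_c) = 0.0843·1223/(2·0.9796) = 52.62 m.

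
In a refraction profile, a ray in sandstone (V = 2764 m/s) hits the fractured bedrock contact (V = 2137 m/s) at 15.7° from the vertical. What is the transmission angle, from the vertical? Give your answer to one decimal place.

Snell's law: sin θ₂ = (V₂/V₁)·sin θ₁ = (2137/2764)·sin 15.7° = 0.2092.
θ₂ = sin⁻¹(0.2092) = 12.08° (from vertical).

12.1°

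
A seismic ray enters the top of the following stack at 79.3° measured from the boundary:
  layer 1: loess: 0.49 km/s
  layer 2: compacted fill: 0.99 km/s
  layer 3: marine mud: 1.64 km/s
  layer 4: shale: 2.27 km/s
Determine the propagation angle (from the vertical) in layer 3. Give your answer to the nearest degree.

38°

From the normal: θ₁ = 90° − 79.3° = 10.7°.
Ray parameter p = sin 10.7° / 0.49 = 3.7891e-01 s/km.
sin θ_3 = p·V_3 = 3.7891e-01 × 1.64 = 0.6214.
θ_3 = arcsin 0.6214 = 38.42°.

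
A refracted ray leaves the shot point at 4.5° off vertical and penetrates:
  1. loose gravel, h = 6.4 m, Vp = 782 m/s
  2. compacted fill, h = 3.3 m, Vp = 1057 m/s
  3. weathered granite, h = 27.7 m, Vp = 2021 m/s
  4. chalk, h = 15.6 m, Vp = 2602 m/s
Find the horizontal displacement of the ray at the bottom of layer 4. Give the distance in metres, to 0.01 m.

10.81 m

Apply Snell's law at each interface; in layer i the horizontal offset is hᵢ·tan θᵢ.
Layer 1: θ = 4.50°; offset = 6.4·tan 4.50° = 0.5037 m.
Layer 2: sin θ = 1057·sin 4.5°/782 = 0.1061, θ = 6.09°; offset = 3.3·tan 6.09° = 0.3520 m.
Layer 3: sin θ = 2021·sin 4.5°/782 = 0.2028, θ = 11.70°; offset = 27.7·tan 11.70° = 5.7359 m.
Layer 4: sin θ = 2602·sin 4.5°/782 = 0.2611, θ = 15.13°; offset = 15.6·tan 15.13° = 4.2189 m.
Σ offsets = 10.8104 m.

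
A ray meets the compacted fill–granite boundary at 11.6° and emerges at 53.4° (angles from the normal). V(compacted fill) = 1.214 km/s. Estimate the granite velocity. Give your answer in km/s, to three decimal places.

sin 11.6° = 0.2011; sin 53.4° = 0.8028.
V₂ = V₁·(sin θ₂/sin θ₁) = 1.214·(0.8028/0.2011) = 4.847 km/s.

4.847 km/s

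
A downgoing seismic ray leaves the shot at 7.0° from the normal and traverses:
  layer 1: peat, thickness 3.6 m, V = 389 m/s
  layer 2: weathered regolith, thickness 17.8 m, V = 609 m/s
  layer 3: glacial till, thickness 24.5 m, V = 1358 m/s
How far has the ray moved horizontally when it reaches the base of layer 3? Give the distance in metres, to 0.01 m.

Apply Snell's law at each interface; in layer i the horizontal offset is hᵢ·tan θᵢ.
Layer 1: θ = 7.00°; offset = 3.6·tan 7.00° = 0.4420 m.
Layer 2: sin θ = 609·sin 7.0°/389 = 0.1908, θ = 11.00°; offset = 17.8·tan 11.00° = 3.4597 m.
Layer 3: sin θ = 1358·sin 7.0°/389 = 0.4254, θ = 25.18°; offset = 24.5·tan 25.18° = 11.5178 m.
Summing the layer offsets gives 15.4195 m.

15.42 m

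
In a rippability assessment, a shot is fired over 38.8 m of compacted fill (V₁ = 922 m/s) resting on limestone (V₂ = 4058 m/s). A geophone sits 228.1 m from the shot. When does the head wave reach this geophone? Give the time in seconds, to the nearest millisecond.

t = x/V₂ + 2h·√(V₂²−V₁²)/(V₁V₂).
√(V₂²−V₁²) = √(4058²−922²) = 3951.9 m/s; delay term = 2·38.8·3951.9/(922·4058) = 0.08196 s.
t = 228.1/4058 + 0.08196 = 0.13817 s.

0.138 s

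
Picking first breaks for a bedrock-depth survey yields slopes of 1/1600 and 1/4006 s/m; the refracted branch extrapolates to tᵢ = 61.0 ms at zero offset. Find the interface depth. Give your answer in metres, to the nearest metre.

53 m

θ_c = arcsin(1600/4006) = 23.54°; cos θ_c = 0.9168.
tᵢ = 2h cos θ_c/V₁ ⇒ h = tᵢ·V₁/(2 cos θ_c) = 0.061·1600/(2·0.9168) = 53.23 m.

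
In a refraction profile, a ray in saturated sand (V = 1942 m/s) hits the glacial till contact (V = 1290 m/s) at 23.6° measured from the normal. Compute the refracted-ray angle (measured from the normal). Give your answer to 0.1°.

15.4°

Snell's law: sin θ₂ = (V₂/V₁)·sin θ₁ = (1290/1942)·sin 23.6° = 0.2659.
θ₂ = arcsin 0.2659 = 15.42° from the normal.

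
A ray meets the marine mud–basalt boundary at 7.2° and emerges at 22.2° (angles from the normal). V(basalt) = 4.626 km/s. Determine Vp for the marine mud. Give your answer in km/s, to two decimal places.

Snell's law: sin 7.2°/V₁ = sin 22.2°/V₂.
V₁ = V₂·sin 7.2°/sin 22.2° = 4.626 × 0.3317 = 1.53 km/s.

1.53 km/s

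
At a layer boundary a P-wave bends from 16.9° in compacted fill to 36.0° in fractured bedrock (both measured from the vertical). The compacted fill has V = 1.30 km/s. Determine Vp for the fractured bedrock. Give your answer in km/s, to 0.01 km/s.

2.63 km/s

Snell's law: sin 16.9°/V₁ = sin 36.0°/V₂.
V₂ = V₁·sin 36.0°/sin 16.9° = 1.30 × 2.0219 = 2.63 km/s.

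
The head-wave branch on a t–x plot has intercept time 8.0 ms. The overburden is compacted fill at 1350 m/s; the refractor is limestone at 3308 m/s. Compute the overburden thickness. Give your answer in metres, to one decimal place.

5.9 m

h = tᵢ·V₁·V₂ / (2·√(V₂²−V₁²)).
√(V₂²−V₁²) = √(3308² − 1350²) = 3020.0 m/s.
h = 0.008 s × 1350 × 3308 / (2 × 3020.0) = 5.91 m.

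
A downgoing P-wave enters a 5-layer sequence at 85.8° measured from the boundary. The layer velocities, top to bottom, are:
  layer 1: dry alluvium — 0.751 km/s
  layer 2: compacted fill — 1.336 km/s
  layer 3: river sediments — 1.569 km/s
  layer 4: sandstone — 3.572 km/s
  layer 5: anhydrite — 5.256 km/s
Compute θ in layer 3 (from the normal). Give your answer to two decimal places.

From the normal: θ₁ = 90° − 85.8° = 4.2°.
Ray parameter p = sin 4.2° / 0.751 = 9.7521e-02 s/km.
sin θ_3 = p·V_3 = 9.7521e-02 × 1.569 = 0.1530.
θ_3 = 8.80° from the vertical.

8.80°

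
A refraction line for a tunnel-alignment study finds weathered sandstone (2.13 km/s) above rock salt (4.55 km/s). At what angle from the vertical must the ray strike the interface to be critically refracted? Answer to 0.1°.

27.9°

At critical incidence the refracted ray runs along the interface (θ₂ = 90°), so sin θ_c = V₁/V₂.
θ_c = arcsin(2.13/4.55) = arcsin 0.4681 = 27.91°.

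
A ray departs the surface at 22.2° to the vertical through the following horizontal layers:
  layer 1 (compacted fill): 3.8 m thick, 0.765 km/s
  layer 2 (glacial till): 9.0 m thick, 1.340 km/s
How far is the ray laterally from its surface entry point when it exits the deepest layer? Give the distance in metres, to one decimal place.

Apply Snell's law at each interface; in layer i the horizontal offset is hᵢ·tan θᵢ.
Layer 1: θ = 22.20°; offset = 3.8·tan 22.20° = 1.551 m.
Layer 2: sin θ = 1.340·sin 22.2°/0.765 = 0.6618, θ = 41.44°; offset = 9.0·tan 41.44° = 7.946 m.
Total horizontal offset = 9.497 m.

9.5 m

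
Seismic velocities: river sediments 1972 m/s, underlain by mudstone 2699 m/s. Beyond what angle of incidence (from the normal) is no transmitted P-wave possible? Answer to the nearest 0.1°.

46.9°

At critical incidence the refracted ray runs along the interface (θ₂ = 90°), so sin θ_c = V₁/V₂.
θ_c = arcsin(1972/2699) = arcsin 0.7306 = 46.94°.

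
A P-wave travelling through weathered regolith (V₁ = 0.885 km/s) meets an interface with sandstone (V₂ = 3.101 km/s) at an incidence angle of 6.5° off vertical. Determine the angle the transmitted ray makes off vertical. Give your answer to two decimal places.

sin θ₁/V₁ = sin θ₂/V₂ ⇒ sin θ₂ = 3.101·sin 6.5°/0.885 = 3.101·0.1132/0.885 = 0.3967.
θ₂ = arcsin 0.3967 = 23.37° from the normal.

23.37°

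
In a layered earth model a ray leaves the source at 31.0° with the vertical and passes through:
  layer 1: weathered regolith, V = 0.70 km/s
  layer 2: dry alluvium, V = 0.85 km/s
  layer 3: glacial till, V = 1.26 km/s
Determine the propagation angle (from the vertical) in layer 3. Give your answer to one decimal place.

68.0°

Ray parameter p = sin 31.0° / 0.70 = 7.3577e-01 s/km.
sin θ_3 = p·V_3 = 7.3577e-01 × 1.26 = 0.9271.
θ_3 = 67.98° from the vertical.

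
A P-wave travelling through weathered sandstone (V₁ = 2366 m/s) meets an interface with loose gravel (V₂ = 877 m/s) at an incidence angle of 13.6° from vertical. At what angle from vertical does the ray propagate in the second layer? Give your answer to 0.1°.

Snell's law: sin θ₂ = (V₂/V₁)·sin θ₁ = (877/2366)·sin 13.6° = 0.0872.
θ₂ = arcsin 0.0872 = 5.00° from the normal.

5.0°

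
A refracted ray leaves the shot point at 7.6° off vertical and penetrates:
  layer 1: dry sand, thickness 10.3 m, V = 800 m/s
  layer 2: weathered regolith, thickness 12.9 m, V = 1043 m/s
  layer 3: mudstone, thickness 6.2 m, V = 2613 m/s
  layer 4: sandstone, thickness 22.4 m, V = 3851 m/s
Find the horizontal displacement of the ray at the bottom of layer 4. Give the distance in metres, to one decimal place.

25.1 m

p = sin θ₁/V₁ = sin 7.6°/800 = 1.6532e-04 s/m is conserved through the stack.
Layer 1: θ = 7.60°; offset = 10.3·tan 7.60° = 1.374 m.
Layer 2: sin θ = p·1043 = 0.1724 → θ = 9.93°; offset = 12.9·tan 9.93° = 2.258 m.
Layer 3: sin θ = p·2613 = 0.4320 → θ = 25.59°; offset = 6.2·tan 25.59° = 2.970 m.
Layer 4: sin θ = p·3851 = 0.6366 → θ = 39.54°; offset = 22.4·tan 39.54° = 18.493 m.
Total horizontal offset = 25.095 m.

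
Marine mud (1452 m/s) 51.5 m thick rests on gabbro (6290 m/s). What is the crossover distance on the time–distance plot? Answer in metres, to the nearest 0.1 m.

θ_c = arcsin(1452/6290) = 13.35°, so cos θ_c = 0.9730 and tᵢ = 2h cos θ_c/V₁ = 0.0690 s.
At crossover x/V₁ = x/V₂ + tᵢ ⇒ x = tᵢ/(1/V₁ − 1/V₂) = 0.06902/(6.8871e-04 − 1.5898e-04) = 130.30 m.

130.3 m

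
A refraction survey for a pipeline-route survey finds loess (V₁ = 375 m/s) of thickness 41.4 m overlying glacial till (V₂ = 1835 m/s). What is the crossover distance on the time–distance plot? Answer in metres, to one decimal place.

101.9 m

θ_c = arcsin(375/1835) = 11.79°, so cos θ_c = 0.9789 and tᵢ = 2h cos θ_c/V₁ = 0.2161 s.
At crossover x/V₁ = x/V₂ + tᵢ ⇒ x = tᵢ/(1/V₁ − 1/V₂) = 0.21614/(2.6667e-03 − 5.4496e-04) = 101.87 m.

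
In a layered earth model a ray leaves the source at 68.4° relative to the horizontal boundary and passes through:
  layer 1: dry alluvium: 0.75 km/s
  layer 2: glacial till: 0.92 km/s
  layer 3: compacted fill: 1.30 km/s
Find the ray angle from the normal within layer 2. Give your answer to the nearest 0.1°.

From the normal: θ₁ = 90° − 68.4° = 21.6°.
Ray parameter p = sin 21.6° / 0.75 = 4.9083e-01 s/km.
sin θ_2 = p·V_2 = 4.9083e-01 × 0.92 = 0.4516.
θ_2 = arcsin 0.4516 = 26.84°.

26.8°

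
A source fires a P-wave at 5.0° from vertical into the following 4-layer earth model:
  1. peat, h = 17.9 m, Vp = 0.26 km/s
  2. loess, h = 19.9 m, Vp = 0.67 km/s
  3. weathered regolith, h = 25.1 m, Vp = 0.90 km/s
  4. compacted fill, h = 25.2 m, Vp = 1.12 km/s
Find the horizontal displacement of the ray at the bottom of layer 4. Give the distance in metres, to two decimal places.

24.30 m

Ray parameter p = sin 5.0° / 0.26 km/s = 3.3521e-01 s/km.
Layer 1: θ = 5.00°; offset = 17.9·tan 5.00° = 1.5660 m.
Layer 2: sin θ = p·0.67 = 0.2246 → θ = 12.98°; offset = 19.9·tan 12.98° = 4.5866 m.
Layer 3: sin θ = p·0.90 = 0.3017 → θ = 17.56°; offset = 25.1·tan 17.56° = 7.9426 m.
Layer 4: sin θ = p·1.12 = 0.3754 → θ = 22.05°; offset = 25.2·tan 22.05° = 10.2078 m.
Summing the layer offsets gives 24.3030 m.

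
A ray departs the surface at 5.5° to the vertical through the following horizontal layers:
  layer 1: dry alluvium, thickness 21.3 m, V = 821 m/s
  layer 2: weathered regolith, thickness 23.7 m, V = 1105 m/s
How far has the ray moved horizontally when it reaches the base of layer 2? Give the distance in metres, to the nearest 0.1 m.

Ray parameter p = sin 5.5° / 821 m/s = 1.1674e-04 s/m.
Layer 1: θ = 5.50°; offset = 21.3·tan 5.50° = 2.051 m.
Layer 2: sin θ = p·1105 = 0.1290 → θ = 7.41°; offset = 23.7·tan 7.41° = 3.083 m.
Total horizontal offset = 5.134 m.

5.1 m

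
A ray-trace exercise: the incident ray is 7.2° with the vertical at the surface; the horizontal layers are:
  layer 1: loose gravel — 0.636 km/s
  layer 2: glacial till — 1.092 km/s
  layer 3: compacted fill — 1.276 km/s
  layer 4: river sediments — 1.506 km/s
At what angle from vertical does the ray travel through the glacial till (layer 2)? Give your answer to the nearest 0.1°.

Snell's law across each interface conserves sin θ / V, so sin θ_2 = V_2·sin θ₁/V₁.
sin θ_2 = 1.092 × sin 7.2° / 0.636 = 0.2152.
θ_2 = 12.43° from the vertical.

12.4°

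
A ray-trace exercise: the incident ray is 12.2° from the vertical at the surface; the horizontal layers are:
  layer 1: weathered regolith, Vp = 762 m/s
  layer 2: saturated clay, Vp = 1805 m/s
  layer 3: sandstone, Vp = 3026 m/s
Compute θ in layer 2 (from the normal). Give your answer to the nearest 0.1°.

Ray parameter p = sin 12.2° / 762 = 2.7733e-04 s/m.
sin θ_2 = p·V_2 = 2.7733e-04 × 1805 = 0.5006.
θ_2 = 30.04° from the vertical.

30.0°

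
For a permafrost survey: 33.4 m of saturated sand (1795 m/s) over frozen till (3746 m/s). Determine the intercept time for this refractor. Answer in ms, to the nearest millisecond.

33 ms

θ_c = arcsin(V₁/V₂) = arcsin(1795/3746) = 28.63°; cos θ_c = 0.8777.
tᵢ = 2h·cos θ_c / V₁ = 2·33.4·0.8777 / 1795 = 0.03266 s.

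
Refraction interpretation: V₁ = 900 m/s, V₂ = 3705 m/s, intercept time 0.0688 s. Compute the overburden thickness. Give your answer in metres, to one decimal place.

h = tᵢ·V₁·V₂ / (2·√(V₂²−V₁²)).
√(V₂²−V₁²) = √(3705² − 900²) = 3594.0 m/s.
h = 0.0688 s × 900 × 3705 / (2 × 3594.0) = 31.92 m.

31.9 m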